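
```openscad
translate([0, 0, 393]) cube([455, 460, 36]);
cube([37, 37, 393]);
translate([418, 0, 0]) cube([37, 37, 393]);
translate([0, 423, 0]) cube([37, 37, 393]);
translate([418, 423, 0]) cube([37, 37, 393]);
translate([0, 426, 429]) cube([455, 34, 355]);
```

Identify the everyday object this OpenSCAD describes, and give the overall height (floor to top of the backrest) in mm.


A chair. The overall height is 784 mm.

A slab on four corner posts with a tall panel at the back — a chair. The seat slab sits at z = 393 with thickness 36, and the 355 mm backrest starts at the seat top, so the overall height is 393 + 36 + 355 = 784 mm.


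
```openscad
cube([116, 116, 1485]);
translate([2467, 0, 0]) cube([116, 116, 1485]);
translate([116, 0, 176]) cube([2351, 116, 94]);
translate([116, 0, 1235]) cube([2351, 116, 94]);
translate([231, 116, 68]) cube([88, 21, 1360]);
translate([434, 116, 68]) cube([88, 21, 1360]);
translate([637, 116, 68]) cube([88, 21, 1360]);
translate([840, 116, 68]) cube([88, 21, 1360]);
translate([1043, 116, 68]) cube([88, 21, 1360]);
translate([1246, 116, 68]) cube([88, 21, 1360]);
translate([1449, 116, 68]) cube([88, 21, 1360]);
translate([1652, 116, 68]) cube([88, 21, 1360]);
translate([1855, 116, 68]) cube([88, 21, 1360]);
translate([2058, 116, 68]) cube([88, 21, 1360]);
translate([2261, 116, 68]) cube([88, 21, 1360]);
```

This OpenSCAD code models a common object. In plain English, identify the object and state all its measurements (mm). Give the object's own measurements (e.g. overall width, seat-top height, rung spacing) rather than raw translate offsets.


A fence section. Two 116×116 mm posts, 1485 mm tall, stand on the floor with a clear span of 2351 mm between their inner faces. Two horizontal rails of 116×94 mm section span the gap between the posts with their undersides at z = 176 mm and z = 1235 mm, flush with the posts' −y face. 11 pickets, each 88 mm wide, 21 mm thick and 1360 mm tall, are fixed to the +y face of the rails with their bottoms at z = 68 mm, spaced across the span with a 115 mm gap after the −x post and between neighbouring pickets, with 118 mm left before the +x post.


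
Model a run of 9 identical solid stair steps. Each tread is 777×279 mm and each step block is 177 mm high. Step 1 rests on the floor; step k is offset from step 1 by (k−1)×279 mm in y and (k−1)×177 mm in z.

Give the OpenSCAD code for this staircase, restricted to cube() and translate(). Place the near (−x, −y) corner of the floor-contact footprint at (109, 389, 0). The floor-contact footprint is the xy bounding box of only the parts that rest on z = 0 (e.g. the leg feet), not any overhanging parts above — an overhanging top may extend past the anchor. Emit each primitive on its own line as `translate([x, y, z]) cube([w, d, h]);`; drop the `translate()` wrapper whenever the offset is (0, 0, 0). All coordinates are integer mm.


translate([109, 389, 0]) cube([777, 279, 177]);
translate([109, 668, 177]) cube([777, 279, 177]);
translate([109, 947, 354]) cube([777, 279, 177]);
translate([109, 1226, 531]) cube([777, 279, 177]);
translate([109, 1505, 708]) cube([777, 279, 177]);
translate([109, 1784, 885]) cube([777, 279, 177]);
translate([109, 2063, 1062]) cube([777, 279, 177]);
translate([109, 2342, 1239]) cube([777, 279, 177]);
translate([109, 2621, 1416]) cube([777, 279, 177]);


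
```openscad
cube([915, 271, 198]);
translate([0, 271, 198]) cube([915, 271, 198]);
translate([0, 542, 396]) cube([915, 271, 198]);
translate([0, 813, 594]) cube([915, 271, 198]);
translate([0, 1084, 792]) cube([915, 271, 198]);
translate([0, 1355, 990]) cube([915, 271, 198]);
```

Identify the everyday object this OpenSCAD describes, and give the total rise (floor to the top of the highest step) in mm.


A staircase. The total rise is 1188 mm.

6 identical blocks, each offset up and back from the previous — a staircase. Each step is 198 mm tall and there are 6 of them, so the total rise is 6 × 198 = 1188 mm.


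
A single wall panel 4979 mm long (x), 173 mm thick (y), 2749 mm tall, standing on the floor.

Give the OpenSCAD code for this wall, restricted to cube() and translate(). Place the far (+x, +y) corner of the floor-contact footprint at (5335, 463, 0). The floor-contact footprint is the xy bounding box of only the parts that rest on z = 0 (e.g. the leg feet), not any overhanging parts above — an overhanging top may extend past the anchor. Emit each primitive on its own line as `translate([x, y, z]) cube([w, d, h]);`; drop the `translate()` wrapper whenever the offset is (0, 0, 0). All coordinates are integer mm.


translate([356, 290, 0]) cube([4979, 173, 2749]);


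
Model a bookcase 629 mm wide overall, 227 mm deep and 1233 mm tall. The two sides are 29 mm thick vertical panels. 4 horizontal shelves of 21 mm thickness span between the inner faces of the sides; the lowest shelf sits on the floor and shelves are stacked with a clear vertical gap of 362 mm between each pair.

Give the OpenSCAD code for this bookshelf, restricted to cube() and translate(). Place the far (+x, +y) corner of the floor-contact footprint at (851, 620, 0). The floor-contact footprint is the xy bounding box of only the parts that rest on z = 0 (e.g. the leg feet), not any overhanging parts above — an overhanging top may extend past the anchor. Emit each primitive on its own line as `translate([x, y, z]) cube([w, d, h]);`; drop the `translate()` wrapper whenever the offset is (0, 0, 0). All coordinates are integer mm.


translate([222, 393, 0]) cube([29, 227, 1233]);
translate([822, 393, 0]) cube([29, 227, 1233]);
translate([251, 393, 0]) cube([571, 227, 21]);
translate([251, 393, 383]) cube([571, 227, 21]);
translate([251, 393, 766]) cube([571, 227, 21]);
translate([251, 393, 1149]) cube([571, 227, 21]);


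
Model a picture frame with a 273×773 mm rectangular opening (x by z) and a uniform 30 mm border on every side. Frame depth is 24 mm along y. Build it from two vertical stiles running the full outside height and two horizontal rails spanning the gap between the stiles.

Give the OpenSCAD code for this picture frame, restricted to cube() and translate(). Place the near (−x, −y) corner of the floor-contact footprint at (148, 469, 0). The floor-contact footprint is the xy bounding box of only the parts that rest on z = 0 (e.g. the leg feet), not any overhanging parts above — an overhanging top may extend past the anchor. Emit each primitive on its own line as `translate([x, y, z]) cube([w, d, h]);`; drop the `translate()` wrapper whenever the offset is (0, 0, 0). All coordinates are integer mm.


translate([148, 469, 0]) cube([30, 24, 833]);
translate([451, 469, 0]) cube([30, 24, 833]);
translate([178, 469, 0]) cube([273, 24, 30]);
translate([178, 469, 803]) cube([273, 24, 30]);


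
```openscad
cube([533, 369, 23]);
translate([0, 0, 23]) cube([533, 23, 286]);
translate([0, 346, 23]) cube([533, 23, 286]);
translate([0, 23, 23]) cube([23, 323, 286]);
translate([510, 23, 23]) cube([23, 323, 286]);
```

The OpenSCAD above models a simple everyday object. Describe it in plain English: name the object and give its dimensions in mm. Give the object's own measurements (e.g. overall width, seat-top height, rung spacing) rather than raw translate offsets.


An open-topped rectangular box: outside dimensions 533×369×309 mm, with a uniform wall and base thickness of 23 mm. The base is a full 533×369 slab on the floor; four walls sit on top of the base. The front and back walls (the −y and +y sides) span the full width; the two side walls fit between them.


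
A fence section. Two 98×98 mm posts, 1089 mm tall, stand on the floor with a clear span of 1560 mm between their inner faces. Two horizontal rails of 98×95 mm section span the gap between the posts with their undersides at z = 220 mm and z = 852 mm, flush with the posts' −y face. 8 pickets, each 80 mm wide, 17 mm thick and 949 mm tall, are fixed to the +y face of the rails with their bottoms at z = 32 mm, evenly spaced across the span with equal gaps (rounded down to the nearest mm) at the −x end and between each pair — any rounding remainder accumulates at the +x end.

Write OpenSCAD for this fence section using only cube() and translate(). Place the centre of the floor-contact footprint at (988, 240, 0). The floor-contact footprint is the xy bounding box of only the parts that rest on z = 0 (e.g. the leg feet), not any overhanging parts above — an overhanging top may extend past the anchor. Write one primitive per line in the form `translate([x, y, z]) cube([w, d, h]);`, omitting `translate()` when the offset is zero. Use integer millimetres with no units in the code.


translate([110, 191, 0]) cube([98, 98, 1089]);
translate([1768, 191, 0]) cube([98, 98, 1089]);
translate([208, 191, 220]) cube([1560, 98, 95]);
translate([208, 191, 852]) cube([1560, 98, 95]);
translate([310, 289, 32]) cube([80, 17, 949]);
translate([492, 289, 32]) cube([80, 17, 949]);
translate([674, 289, 32]) cube([80, 17, 949]);
translate([856, 289, 32]) cube([80, 17, 949]);
translate([1038, 289, 32]) cube([80, 17, 949]);
translate([1220, 289, 32]) cube([80, 17, 949]);
translate([1402, 289, 32]) cube([80, 17, 949]);
translate([1584, 289, 32]) cube([80, 17, 949]);


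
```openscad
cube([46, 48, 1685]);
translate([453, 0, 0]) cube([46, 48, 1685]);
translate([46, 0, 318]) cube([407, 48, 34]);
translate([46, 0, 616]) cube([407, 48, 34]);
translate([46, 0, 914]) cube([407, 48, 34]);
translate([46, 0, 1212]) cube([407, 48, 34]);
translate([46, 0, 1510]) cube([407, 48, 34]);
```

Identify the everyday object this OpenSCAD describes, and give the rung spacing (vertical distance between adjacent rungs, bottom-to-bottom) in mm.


A ladder. The rung spacing is 298 mm.

Two tall 46×48 posts with 5 short bars between them — a ladder. Adjacent rungs sit at z = 318 and z = 616, so the spacing is 616 − 318 = 298 mm.


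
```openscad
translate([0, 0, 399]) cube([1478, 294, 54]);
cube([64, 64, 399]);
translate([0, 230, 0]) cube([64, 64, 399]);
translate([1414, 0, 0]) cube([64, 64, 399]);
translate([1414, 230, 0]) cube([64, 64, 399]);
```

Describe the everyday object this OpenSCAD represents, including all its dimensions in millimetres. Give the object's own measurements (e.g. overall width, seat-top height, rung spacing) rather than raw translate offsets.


A bench: a 1478×294 mm seat slab, 54 mm thick, top at z = 453 mm, on four 64×64 mm square legs flush with the seat corners and standing on z = 0.


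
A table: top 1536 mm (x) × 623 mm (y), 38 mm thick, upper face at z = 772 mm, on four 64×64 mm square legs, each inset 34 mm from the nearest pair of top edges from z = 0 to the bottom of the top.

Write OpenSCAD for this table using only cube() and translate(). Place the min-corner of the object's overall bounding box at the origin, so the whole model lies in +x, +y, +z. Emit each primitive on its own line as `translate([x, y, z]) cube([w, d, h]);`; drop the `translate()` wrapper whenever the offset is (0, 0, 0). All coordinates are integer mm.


translate([0, 0, 734]) cube([1536, 623, 38]);
translate([34, 34, 0]) cube([64, 64, 734]);
translate([1438, 34, 0]) cube([64, 64, 734]);
translate([34, 525, 0]) cube([64, 64, 734]);
translate([1438, 525, 0]) cube([64, 64, 734]);


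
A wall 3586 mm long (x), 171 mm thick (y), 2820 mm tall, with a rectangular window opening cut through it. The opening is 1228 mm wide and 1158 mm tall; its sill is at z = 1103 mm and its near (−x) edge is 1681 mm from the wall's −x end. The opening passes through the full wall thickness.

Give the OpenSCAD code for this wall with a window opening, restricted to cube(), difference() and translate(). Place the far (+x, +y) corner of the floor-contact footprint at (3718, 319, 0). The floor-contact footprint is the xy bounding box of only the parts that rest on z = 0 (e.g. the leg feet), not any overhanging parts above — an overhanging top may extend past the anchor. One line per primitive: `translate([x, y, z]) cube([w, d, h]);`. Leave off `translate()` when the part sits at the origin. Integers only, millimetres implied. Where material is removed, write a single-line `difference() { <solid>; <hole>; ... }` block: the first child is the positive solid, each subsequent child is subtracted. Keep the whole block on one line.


difference() { translate([132, 148, 0]) cube([3586, 171, 2820]); translate([1813, 148, 1103]) cube([1228, 171, 1158]); }


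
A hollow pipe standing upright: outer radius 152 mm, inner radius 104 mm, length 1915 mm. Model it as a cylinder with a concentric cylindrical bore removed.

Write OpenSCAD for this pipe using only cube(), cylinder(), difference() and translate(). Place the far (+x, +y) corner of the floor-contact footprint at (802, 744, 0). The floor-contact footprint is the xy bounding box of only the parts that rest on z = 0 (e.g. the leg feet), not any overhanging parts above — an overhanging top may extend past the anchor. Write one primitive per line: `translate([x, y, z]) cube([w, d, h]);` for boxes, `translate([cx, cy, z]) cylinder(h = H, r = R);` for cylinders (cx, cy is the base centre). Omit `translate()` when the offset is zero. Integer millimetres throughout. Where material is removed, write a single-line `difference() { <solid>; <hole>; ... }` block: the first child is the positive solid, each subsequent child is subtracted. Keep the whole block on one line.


difference() { translate([650, 592, 0]) cylinder(h = 1915, r = 152); translate([650, 592, 0]) cylinder(h = 1915, r = 104); }


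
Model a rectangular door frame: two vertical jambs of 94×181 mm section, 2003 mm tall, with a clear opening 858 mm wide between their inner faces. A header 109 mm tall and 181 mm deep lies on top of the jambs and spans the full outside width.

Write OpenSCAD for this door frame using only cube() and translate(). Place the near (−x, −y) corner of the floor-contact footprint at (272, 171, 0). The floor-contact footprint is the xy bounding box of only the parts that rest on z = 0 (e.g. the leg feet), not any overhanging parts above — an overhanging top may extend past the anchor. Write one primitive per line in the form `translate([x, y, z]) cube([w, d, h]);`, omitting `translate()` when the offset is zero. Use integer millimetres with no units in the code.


translate([272, 171, 0]) cube([94, 181, 2003]);
translate([1224, 171, 0]) cube([94, 181, 2003]);
translate([272, 171, 2003]) cube([1046, 181, 109]);


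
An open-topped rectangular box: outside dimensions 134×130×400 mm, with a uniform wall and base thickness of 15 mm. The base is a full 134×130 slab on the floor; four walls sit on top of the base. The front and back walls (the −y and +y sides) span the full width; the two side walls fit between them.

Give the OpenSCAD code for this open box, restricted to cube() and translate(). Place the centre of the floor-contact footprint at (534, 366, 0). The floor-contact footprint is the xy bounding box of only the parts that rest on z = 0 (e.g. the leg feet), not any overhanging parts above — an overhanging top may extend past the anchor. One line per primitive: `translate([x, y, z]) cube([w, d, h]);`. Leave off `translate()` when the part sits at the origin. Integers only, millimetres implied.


translate([467, 301, 0]) cube([134, 130, 15]);
translate([467, 301, 15]) cube([134, 15, 385]);
translate([467, 416, 15]) cube([134, 15, 385]);
translate([467, 316, 15]) cube([15, 100, 385]);
translate([586, 316, 15]) cube([15, 100, 385]);


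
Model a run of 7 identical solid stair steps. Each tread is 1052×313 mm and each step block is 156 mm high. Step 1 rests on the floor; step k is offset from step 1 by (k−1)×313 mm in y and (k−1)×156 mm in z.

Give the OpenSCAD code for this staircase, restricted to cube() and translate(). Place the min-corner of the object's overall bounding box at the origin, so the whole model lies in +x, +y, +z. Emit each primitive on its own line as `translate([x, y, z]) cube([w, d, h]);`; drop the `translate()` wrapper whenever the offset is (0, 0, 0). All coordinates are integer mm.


cube([1052, 313, 156]);
translate([0, 313, 156]) cube([1052, 313, 156]);
translate([0, 626, 312]) cube([1052, 313, 156]);
translate([0, 939, 468]) cube([1052, 313, 156]);
translate([0, 1252, 624]) cube([1052, 313, 156]);
translate([0, 1565, 780]) cube([1052, 313, 156]);
translate([0, 1878, 936]) cube([1052, 313, 156]);


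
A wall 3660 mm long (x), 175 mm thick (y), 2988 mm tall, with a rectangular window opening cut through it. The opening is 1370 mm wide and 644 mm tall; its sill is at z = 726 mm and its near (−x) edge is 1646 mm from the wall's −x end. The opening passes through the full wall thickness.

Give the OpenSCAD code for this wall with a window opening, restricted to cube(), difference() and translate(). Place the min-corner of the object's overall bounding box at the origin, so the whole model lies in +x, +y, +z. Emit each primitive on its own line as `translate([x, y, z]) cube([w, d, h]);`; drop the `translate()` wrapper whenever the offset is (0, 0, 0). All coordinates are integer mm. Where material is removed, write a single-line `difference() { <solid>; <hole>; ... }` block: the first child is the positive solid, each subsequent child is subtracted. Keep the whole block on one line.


difference() { cube([3660, 175, 2988]); translate([1646, 0, 726]) cube([1370, 175, 644]); }


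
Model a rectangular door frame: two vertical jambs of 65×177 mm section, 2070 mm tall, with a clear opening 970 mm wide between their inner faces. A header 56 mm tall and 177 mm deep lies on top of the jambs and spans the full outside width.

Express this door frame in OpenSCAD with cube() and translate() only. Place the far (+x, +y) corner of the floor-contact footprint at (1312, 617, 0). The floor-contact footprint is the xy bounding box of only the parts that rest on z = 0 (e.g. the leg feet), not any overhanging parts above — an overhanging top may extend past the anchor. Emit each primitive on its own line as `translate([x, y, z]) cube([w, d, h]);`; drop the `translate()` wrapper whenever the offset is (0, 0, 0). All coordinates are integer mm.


translate([212, 440, 0]) cube([65, 177, 2070]);
translate([1247, 440, 0]) cube([65, 177, 2070]);
translate([212, 440, 2070]) cube([1100, 177, 56]);


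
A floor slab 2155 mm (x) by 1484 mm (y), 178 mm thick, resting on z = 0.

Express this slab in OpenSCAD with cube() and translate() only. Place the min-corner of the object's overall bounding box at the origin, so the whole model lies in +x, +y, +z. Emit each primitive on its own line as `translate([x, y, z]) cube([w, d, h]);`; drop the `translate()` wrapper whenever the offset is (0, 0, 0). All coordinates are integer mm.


cube([2155, 1484, 178]);


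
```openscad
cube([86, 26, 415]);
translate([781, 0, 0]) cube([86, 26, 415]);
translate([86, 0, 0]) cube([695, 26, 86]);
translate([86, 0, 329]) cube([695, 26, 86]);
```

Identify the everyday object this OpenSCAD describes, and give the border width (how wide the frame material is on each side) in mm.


A picture frame. The border width is 86 mm.

Four thin pieces enclosing a rectangular opening — a picture frame. The two full-height stiles are 415 mm tall; the top rail sits at z = 329 and is 86 mm tall, so the border above the opening is 415 − 329 = 86 mm, matching the stile x-width.


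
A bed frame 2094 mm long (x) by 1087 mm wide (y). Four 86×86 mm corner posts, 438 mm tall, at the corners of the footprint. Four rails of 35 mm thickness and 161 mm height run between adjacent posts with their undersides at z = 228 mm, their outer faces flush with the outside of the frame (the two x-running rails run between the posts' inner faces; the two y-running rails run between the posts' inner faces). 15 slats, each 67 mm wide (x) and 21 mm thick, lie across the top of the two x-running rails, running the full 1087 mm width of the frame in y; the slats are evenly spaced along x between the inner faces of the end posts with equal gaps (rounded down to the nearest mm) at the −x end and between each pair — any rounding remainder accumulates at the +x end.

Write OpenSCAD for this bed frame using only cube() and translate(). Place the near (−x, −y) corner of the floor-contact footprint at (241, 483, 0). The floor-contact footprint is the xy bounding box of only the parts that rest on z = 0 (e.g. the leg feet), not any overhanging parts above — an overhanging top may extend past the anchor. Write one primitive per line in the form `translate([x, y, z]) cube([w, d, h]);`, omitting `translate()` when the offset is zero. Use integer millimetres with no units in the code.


translate([241, 483, 0]) cube([86, 86, 438]);
translate([241, 1484, 0]) cube([86, 86, 438]);
translate([2249, 483, 0]) cube([86, 86, 438]);
translate([2249, 1484, 0]) cube([86, 86, 438]);
translate([327, 483, 228]) cube([1922, 35, 161]);
translate([327, 1535, 228]) cube([1922, 35, 161]);
translate([241, 569, 228]) cube([35, 915, 161]);
translate([2300, 569, 228]) cube([35, 915, 161]);
translate([384, 483, 389]) cube([67, 1087, 21]);
translate([508, 483, 389]) cube([67, 1087, 21]);
translate([632, 483, 389]) cube([67, 1087, 21]);
translate([756, 483, 389]) cube([67, 1087, 21]);
translate([880, 483, 389]) cube([67, 1087, 21]);
translate([1004, 483, 389]) cube([67, 1087, 21]);
translate([1128, 483, 389]) cube([67, 1087, 21]);
translate([1252, 483, 389]) cube([67, 1087, 21]);
translate([1376, 483, 389]) cube([67, 1087, 21]);
translate([1500, 483, 389]) cube([67, 1087, 21]);
translate([1624, 483, 389]) cube([67, 1087, 21]);
translate([1748, 483, 389]) cube([67, 1087, 21]);
translate([1872, 483, 389]) cube([67, 1087, 21]);
translate([1996, 483, 389]) cube([67, 1087, 21]);
translate([2120, 483, 389]) cube([67, 1087, 21]);


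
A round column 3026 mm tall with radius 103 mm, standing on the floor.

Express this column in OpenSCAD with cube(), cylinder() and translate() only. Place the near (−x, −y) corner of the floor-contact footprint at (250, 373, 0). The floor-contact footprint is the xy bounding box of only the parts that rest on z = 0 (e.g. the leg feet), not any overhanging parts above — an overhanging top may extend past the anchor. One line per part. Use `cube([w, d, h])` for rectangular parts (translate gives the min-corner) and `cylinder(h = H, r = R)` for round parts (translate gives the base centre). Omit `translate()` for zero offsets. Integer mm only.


translate([353, 476, 0]) cylinder(h = 3026, r = 103);


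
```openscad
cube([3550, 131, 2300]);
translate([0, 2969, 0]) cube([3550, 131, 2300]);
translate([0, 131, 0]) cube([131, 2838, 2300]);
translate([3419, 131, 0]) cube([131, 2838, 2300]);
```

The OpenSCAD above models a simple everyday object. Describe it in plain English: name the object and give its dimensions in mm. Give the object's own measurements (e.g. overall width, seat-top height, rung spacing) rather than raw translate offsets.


The wall frame of a small rectangular building: four walls, each 2300 mm tall and 131 mm thick, enclosing a footprint 3550 mm (x) by 3100 mm (y) outside-to-outside, with no floor or roof. The front and back walls (the −y and +y sides) span the full width; the two side walls fit between them.


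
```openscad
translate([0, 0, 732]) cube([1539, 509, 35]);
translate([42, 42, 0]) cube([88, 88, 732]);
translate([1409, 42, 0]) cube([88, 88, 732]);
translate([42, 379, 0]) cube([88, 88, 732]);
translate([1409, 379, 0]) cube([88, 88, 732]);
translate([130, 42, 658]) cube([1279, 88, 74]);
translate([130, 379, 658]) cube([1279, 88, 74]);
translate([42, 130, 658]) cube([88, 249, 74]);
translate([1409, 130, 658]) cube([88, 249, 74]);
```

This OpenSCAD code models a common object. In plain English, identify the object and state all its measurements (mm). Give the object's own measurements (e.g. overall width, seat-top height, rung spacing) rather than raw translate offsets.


A table: top 1539 mm (x) × 509 mm (y), 35 mm thick, upper face at z = 767 mm, on four 88×88 mm square legs, each inset 42 mm from the nearest pair of top edges from z = 0 to the bottom of the top. Four apron rails, 88 mm thick and 74 mm tall, run between adjacent legs with their top edges flush with the underside of the top and their outer faces flush with the legs' outer faces.


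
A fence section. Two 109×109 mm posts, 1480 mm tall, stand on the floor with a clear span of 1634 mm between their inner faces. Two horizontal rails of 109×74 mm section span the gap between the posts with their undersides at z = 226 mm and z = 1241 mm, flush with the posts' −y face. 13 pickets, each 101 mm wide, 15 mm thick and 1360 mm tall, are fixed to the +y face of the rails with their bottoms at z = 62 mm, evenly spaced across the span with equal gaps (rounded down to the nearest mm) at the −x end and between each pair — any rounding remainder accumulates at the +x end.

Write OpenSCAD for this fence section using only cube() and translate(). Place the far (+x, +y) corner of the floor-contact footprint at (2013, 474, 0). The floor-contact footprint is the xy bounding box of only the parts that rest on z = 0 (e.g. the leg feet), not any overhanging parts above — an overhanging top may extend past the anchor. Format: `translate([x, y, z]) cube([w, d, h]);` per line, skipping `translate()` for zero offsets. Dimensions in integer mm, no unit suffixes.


translate([161, 365, 0]) cube([109, 109, 1480]);
translate([1904, 365, 0]) cube([109, 109, 1480]);
translate([270, 365, 226]) cube([1634, 109, 74]);
translate([270, 365, 1241]) cube([1634, 109, 74]);
translate([292, 474, 62]) cube([101, 15, 1360]);
translate([415, 474, 62]) cube([101, 15, 1360]);
translate([538, 474, 62]) cube([101, 15, 1360]);
translate([661, 474, 62]) cube([101, 15, 1360]);
translate([784, 474, 62]) cube([101, 15, 1360]);
translate([907, 474, 62]) cube([101, 15, 1360]);
translate([1030, 474, 62]) cube([101, 15, 1360]);
translate([1153, 474, 62]) cube([101, 15, 1360]);
translate([1276, 474, 62]) cube([101, 15, 1360]);
translate([1399, 474, 62]) cube([101, 15, 1360]);
translate([1522, 474, 62]) cube([101, 15, 1360]);
translate([1645, 474, 62]) cube([101, 15, 1360]);
translate([1768, 474, 62]) cube([101, 15, 1360]);


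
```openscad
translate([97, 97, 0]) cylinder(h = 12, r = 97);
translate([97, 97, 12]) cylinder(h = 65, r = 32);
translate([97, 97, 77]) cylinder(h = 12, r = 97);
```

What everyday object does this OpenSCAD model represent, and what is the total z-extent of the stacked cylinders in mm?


A spool. The overall height is 89 mm.

Three coaxial cylinders, large–small–large — a spool. Two 12 mm flanges and a 65 mm core give 12 + 65 + 12 = 89 mm.


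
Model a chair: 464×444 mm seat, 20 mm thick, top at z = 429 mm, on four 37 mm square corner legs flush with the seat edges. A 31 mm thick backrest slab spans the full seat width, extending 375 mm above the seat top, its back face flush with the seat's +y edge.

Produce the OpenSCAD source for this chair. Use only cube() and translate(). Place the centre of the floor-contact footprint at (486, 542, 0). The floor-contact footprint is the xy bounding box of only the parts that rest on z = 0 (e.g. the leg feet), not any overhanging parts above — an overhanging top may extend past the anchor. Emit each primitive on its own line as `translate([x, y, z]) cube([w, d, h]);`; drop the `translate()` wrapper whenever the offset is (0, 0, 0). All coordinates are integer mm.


translate([254, 320, 409]) cube([464, 444, 20]);
translate([254, 320, 0]) cube([37, 37, 409]);
translate([681, 320, 0]) cube([37, 37, 409]);
translate([254, 727, 0]) cube([37, 37, 409]);
translate([681, 727, 0]) cube([37, 37, 409]);
translate([254, 733, 429]) cube([464, 31, 375]);


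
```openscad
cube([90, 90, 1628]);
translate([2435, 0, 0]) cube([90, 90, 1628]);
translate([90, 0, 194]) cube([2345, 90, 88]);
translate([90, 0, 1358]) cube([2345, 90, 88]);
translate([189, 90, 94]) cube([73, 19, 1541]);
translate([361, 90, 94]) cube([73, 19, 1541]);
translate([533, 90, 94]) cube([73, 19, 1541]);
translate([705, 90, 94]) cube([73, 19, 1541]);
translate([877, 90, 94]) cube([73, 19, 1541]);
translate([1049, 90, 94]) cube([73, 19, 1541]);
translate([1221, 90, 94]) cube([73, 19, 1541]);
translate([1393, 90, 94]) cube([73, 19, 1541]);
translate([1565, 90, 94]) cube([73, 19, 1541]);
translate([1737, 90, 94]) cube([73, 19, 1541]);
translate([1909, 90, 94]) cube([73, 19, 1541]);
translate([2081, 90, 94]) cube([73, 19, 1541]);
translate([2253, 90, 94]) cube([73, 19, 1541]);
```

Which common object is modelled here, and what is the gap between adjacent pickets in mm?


A fence section. The picket gap is 99 mm.

Two posts, two rails, 13 pickets — a fence section. Span 2345 mm holds 13 pickets of 73 mm with 14 equal gaps: ⌊(2345 − 13·73) / 14⌋ = 99 mm.


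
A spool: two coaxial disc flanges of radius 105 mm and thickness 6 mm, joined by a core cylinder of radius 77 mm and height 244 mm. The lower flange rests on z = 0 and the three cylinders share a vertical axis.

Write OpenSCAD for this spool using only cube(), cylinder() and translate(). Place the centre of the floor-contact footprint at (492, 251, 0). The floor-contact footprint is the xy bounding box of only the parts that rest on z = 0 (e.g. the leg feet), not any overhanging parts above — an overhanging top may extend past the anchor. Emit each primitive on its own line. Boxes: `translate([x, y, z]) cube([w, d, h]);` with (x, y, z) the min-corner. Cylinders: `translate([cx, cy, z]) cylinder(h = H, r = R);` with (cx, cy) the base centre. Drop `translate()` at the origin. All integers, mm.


translate([492, 251, 0]) cylinder(h = 6, r = 105);
translate([492, 251, 6]) cylinder(h = 244, r = 77);
translate([492, 251, 250]) cylinder(h = 6, r = 105);


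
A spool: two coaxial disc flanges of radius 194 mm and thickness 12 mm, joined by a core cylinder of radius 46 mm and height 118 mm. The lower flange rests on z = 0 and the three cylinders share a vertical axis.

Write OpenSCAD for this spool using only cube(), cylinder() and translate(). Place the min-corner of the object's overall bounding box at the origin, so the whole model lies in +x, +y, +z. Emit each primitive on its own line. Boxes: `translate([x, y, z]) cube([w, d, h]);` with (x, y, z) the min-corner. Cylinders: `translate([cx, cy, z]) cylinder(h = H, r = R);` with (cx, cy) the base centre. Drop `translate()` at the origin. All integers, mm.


translate([194, 194, 0]) cylinder(h = 12, r = 194);
translate([194, 194, 12]) cylinder(h = 118, r = 46);
translate([194, 194, 130]) cylinder(h = 12, r = 194);


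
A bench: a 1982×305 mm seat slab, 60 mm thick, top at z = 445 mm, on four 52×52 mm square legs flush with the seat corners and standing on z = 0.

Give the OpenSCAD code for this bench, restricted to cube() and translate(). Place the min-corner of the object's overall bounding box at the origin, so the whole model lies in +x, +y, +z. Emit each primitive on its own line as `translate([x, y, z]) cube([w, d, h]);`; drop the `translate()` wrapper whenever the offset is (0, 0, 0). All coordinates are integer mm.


translate([0, 0, 385]) cube([1982, 305, 60]);
cube([52, 52, 385]);
translate([0, 253, 0]) cube([52, 52, 385]);
translate([1930, 0, 0]) cube([52, 52, 385]);
translate([1930, 253, 0]) cube([52, 52, 385]);


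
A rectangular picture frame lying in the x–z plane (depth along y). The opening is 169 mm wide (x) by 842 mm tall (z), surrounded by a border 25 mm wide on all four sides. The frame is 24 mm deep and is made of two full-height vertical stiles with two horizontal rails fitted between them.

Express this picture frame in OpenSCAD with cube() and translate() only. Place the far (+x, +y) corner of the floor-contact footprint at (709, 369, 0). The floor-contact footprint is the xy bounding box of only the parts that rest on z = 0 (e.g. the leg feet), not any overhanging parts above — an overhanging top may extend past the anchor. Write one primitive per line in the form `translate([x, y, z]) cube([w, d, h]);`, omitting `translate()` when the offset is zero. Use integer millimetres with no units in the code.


translate([490, 345, 0]) cube([25, 24, 892]);
translate([684, 345, 0]) cube([25, 24, 892]);
translate([515, 345, 0]) cube([169, 24, 25]);
translate([515, 345, 867]) cube([169, 24, 25]);


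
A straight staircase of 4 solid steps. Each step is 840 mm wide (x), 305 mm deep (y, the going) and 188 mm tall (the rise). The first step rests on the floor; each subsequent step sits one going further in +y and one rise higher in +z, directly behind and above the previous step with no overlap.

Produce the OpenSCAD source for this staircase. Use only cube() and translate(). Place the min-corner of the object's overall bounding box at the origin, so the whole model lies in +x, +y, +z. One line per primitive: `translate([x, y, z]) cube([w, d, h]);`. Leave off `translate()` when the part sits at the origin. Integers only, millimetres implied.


cube([840, 305, 188]);
translate([0, 305, 188]) cube([840, 305, 188]);
translate([0, 610, 376]) cube([840, 305, 188]);
translate([0, 915, 564]) cube([840, 305, 188]);


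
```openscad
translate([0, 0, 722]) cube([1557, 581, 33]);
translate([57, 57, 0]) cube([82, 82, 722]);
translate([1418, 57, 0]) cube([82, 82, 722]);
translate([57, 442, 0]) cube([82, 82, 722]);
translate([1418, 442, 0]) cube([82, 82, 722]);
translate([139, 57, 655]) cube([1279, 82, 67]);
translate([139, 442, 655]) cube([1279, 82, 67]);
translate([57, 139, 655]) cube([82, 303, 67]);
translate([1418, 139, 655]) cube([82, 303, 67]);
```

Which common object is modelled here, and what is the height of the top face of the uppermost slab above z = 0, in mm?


A table. The table height is 755 mm.

A 1557×581×33 slab sits at z = 722 on four 82 mm square posts — a table. The top surface is at 722 + 33 = 755 mm.


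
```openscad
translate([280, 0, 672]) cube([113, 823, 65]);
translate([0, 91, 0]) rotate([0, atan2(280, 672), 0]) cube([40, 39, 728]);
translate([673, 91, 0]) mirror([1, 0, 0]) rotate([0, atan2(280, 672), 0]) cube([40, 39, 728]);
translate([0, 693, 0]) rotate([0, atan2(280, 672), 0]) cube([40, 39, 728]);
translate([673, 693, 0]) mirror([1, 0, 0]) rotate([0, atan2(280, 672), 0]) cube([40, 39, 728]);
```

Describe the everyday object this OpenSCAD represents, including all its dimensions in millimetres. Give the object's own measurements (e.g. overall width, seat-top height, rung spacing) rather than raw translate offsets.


A sawhorse. A 113×823×65 mm beam (x, y, z) sits on two A-frame leg pairs. Each pair is two raked legs of 40×39 mm section (39 mm along y) splaying symmetrically in x. Each leg rises 672 mm vertically over 280 mm of horizontal reach and is 728 mm long along its own axis. Every leg's outer bottom edge rests on the floor and its outer top edge meets a bottom edge of the beam — the left legs (tilting toward +x) meet the beam's −x bottom edge, the right legs (their mirror images, tilting toward −x) meet its +x bottom edge — so the leg tops tuck under the beam, the beam's underside is 672 mm above the floor, and the feet are 673 mm apart outside-to-outside with the beam centred between them. The two leg pairs are set in 91 mm from either end of the beam.


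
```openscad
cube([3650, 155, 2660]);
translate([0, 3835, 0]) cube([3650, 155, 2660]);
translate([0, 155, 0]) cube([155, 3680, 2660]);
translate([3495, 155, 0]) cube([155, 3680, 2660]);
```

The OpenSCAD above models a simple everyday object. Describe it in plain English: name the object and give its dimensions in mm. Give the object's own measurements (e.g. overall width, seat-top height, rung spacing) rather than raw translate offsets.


The wall frame of a small rectangular building: four walls, each 2660 mm tall and 155 mm thick, enclosing a footprint 3650 mm (x) by 3990 mm (y) outside-to-outside, with no floor or roof. The front and back walls (the −y and +y sides) span the full width; the two side walls fit between them.


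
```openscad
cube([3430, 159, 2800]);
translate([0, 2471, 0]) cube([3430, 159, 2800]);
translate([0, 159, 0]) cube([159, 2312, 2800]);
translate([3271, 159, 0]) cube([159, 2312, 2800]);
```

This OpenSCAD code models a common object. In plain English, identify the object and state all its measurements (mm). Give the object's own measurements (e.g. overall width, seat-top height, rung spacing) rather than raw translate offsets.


The wall frame of a small rectangular building: four walls, each 2800 mm tall and 159 mm thick, enclosing a footprint 3430 mm (x) by 2630 mm (y) outside-to-outside, with no floor or roof. The front and back walls (the −y and +y sides) span the full width; the two side walls fit between them.


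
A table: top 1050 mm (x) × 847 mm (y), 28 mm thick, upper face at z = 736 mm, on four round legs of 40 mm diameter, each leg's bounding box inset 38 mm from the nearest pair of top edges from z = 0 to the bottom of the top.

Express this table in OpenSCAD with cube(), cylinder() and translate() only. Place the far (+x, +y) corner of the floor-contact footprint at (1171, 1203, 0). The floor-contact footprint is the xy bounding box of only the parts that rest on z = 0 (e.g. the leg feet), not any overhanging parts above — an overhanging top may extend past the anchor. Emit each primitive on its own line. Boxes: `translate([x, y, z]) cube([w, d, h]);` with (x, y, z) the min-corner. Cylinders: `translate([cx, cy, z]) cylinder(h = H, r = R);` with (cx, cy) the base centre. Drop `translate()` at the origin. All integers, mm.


translate([159, 394, 708]) cube([1050, 847, 28]);
translate([217, 452, 0]) cylinder(h = 708, r = 20);
translate([1151, 452, 0]) cylinder(h = 708, r = 20);
translate([217, 1183, 0]) cylinder(h = 708, r = 20);
translate([1151, 1183, 0]) cylinder(h = 708, r = 20);


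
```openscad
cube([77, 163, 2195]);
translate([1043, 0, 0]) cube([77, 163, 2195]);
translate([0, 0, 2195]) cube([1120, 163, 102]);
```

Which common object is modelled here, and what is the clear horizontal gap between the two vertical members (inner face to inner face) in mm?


A door frame. The clear opening width is 966 mm.

Two 2195 mm tall posts with a header on top — a door frame. The left jamb is 77 mm wide at x = 0; the right jamb starts at x = 1043. The clear opening is 1043 − 77 = 966 mm.


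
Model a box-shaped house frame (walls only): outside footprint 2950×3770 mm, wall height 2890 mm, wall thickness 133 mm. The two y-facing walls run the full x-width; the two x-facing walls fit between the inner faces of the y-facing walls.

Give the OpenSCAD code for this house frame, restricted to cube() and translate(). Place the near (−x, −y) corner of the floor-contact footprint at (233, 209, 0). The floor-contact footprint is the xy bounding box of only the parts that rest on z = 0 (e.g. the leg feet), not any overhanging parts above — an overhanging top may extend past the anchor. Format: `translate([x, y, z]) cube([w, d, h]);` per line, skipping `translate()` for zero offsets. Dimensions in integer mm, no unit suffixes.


translate([233, 209, 0]) cube([2950, 133, 2890]);
translate([233, 3846, 0]) cube([2950, 133, 2890]);
translate([233, 342, 0]) cube([133, 3504, 2890]);
translate([3050, 342, 0]) cube([133, 3504, 2890]);


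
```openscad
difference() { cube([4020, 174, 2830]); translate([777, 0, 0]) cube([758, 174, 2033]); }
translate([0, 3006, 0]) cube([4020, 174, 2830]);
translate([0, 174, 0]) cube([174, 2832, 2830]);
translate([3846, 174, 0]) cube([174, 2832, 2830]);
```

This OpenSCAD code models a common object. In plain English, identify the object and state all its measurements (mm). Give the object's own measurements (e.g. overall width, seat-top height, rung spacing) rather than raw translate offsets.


A single room: four walls, each 2830 mm tall and 174 mm thick, enclosing an outside footprint 4020×3180 mm (x × y), no floor or roof. The front and back walls (−y and +y sides) run the full x-width; the side walls fit between their inner faces. A door opening 758 mm wide and 2033 mm tall is cut through the front wall from the floor up, its −x edge 777 mm from the wall's −x end.


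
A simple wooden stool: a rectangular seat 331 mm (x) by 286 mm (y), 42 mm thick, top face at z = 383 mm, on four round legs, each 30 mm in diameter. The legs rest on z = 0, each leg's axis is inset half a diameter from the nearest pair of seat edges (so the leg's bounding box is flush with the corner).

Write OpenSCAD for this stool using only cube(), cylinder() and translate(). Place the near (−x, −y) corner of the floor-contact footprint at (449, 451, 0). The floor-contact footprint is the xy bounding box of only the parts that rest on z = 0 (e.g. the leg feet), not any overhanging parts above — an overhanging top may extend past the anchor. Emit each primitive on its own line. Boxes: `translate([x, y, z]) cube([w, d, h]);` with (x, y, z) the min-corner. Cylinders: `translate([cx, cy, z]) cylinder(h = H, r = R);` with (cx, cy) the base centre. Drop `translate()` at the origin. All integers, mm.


// leg_h = 383 - 42 = 341
translate([449, 451, 341]) cube([331, 286, 42]);
translate([464, 466, 0]) cylinder(h = 341, r = 15);
translate([765, 466, 0]) cylinder(h = 341, r = 15);
translate([464, 722, 0]) cylinder(h = 341, r = 15);
translate([765, 722, 0]) cylinder(h = 341, r = 15);
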